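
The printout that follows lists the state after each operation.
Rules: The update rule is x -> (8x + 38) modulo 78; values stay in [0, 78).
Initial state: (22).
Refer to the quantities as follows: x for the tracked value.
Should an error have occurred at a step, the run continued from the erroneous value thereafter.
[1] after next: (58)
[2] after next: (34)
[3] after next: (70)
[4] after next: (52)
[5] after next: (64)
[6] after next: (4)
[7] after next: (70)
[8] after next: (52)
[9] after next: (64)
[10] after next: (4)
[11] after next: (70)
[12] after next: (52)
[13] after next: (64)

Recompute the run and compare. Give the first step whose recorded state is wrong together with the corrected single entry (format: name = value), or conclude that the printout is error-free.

1. x = (8*22 + 38) mod 78 = 58 (checks out)
2. x = (8*58 + 38) mod 78 = 34 (in agreement)
3. x = (8*34 + 38) mod 78 = 76 (first mismatch against the printout)
The earliest wrong entry is at step 3: it should read x = 76.

step 3, x = 76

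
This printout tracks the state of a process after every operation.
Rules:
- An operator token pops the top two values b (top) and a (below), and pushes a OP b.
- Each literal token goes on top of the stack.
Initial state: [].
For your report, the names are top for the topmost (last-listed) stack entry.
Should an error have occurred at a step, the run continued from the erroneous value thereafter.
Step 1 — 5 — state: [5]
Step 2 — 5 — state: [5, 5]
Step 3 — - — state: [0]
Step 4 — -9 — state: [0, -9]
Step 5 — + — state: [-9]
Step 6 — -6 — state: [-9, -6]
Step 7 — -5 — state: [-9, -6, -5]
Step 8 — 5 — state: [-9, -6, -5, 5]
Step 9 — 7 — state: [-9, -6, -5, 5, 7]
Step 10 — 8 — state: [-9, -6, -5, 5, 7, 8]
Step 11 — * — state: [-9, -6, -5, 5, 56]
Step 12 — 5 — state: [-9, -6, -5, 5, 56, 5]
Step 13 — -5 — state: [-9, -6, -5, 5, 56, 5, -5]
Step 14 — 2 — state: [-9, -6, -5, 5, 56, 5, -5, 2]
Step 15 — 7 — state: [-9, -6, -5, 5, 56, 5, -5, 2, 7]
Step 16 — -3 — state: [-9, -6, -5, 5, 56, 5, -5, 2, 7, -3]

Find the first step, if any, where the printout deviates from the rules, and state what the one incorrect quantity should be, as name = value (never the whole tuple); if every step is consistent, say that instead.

Step 1: push 5: top = 5 — consistent with the printout.
Step 2: push 5: top = 5 — confirmed correct.
Step 3: 5 - 5 = 0 — in agreement.
Step 4: push -9: top = -9 — agrees with the printout.
Step 5: 0 + -9 = -9 — in agreement.
Step 6: push -6: top = -6 — agrees with the printout.
Step 7: push -5: top = -5 — agrees with the printout.
Step 8: push 5: top = 5 — no discrepancy.
Step 9: push 7: top = 7 — no discrepancy.
Step 10: push 8: top = 8 — checks out.
Step 11: 7 * 8 = 56 — checks out.
Step 12: push 5: top = 5 — agrees with the printout.
Step 13: push -5: top = -5 — exactly as logged.
Step 14: push 2: top = 2 — checks out.
Step 15: push 7: top = 7 — exactly as logged.
Step 16: push -3: top = -3 — matches.
All steps check out; nothing to correct.

no error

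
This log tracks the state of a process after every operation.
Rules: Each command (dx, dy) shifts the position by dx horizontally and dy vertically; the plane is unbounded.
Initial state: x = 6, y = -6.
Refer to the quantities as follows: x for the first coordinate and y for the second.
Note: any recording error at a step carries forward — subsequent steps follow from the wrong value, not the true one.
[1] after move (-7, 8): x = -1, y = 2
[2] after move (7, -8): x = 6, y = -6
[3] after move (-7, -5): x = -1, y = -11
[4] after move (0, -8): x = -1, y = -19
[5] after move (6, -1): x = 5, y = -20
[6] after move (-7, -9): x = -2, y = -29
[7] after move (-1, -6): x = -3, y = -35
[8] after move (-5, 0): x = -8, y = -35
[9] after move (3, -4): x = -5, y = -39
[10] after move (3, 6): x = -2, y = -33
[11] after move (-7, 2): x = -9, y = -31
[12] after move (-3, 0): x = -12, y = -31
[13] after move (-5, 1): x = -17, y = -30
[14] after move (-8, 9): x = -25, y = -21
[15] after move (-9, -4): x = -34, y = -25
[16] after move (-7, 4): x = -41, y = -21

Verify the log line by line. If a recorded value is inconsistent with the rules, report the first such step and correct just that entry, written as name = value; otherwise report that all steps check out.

no error

step 1: x = 6 + (-7) = -1, y = -6 + (8) = 2 -> consistent with the log
step 2: x = -1 + (7) = 6, y = 2 + (-8) = -6 -> exactly as logged
step 3: x = 6 + (-7) = -1, y = -6 + (-5) = -11 -> confirmed correct
step 4: x = -1 + (0) = -1, y = -11 + (-8) = -19 -> exactly as logged
step 5: x = -1 + (6) = 5, y = -19 + (-1) = -20 -> verified
step 6: x = 5 + (-7) = -2, y = -20 + (-9) = -29 -> same as recorded
step 7: x = -2 + (-1) = -3, y = -29 + (-6) = -35 -> matches
step 8: x = -3 + (-5) = -8, y = -35 + (0) = -35 -> matches
step 9: x = -8 + (3) = -5, y = -35 + (-4) = -39 -> same as recorded
step 10: x = -5 + (3) = -2, y = -39 + (6) = -33 -> same as recorded
step 11: x = -2 + (-7) = -9, y = -33 + (2) = -31 -> no discrepancy
step 12: x = -9 + (-3) = -12, y = -31 + (0) = -31 -> verified
step 13: x = -12 + (-5) = -17, y = -31 + (1) = -30 -> matches
step 14: x = -17 + (-8) = -25, y = -30 + (9) = -21 -> consistent with the log
step 15: x = -25 + (-9) = -34, y = -21 + (-4) = -25 -> in agreement
step 16: x = -34 + (-7) = -41, y = -25 + (4) = -21 -> verified
All steps check out; nothing to correct.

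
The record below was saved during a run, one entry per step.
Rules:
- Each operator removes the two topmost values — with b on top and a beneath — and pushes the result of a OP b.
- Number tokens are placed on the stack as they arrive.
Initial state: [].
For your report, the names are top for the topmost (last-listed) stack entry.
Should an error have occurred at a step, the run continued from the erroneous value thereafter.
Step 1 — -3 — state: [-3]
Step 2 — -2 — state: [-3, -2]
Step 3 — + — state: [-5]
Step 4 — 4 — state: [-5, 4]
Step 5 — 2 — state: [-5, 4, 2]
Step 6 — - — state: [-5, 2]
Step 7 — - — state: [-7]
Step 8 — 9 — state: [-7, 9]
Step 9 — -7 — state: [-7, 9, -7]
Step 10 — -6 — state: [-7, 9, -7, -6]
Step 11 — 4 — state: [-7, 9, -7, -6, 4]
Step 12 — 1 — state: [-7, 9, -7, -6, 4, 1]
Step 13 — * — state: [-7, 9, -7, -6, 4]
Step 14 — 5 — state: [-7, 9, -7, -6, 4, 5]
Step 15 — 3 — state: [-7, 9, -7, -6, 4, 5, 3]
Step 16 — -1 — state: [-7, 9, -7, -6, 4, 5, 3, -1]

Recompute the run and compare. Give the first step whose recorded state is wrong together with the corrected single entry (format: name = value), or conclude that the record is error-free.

Recomputing the run from the initial state:
step 1: [-3]
step 2: [-3, -2]
step 3: [-5]
step 4: [-5, 4]
step 5: [-5, 4, 2]
step 6: [-5, 2]
step 7: [-7]
step 8: [-7, 9]
step 9: [-7, 9, -7]
step 10: [-7, 9, -7, -6]
step 11: [-7, 9, -7, -6, 4]
step 12: [-7, 9, -7, -6, 4, 1]
step 13: [-7, 9, -7, -6, 4]
step 14: [-7, 9, -7, -6, 4, 5]
step 15: [-7, 9, -7, -6, 4, 5, 3]
step 16: [-7, 9, -7, -6, 4, 5, 3, -1]
This matches the record at every step.

no error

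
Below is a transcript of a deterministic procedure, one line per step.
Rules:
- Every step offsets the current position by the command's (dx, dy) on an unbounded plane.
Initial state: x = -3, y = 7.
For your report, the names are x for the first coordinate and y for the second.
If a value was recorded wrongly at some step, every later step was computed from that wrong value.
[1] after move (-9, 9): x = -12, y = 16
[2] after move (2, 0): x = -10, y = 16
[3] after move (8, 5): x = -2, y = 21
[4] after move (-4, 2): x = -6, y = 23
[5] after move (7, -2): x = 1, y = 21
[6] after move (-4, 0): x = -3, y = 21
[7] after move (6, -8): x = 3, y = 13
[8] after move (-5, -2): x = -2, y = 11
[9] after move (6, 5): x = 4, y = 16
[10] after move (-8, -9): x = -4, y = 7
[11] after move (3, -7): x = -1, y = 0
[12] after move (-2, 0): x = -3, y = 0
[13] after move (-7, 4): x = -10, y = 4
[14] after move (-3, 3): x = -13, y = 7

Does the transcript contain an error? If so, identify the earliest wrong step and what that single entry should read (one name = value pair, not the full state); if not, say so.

no error

step 1: x = -3 + (-9) = -12, y = 7 + (9) = 16 -> no discrepancy
step 2: x = -12 + (2) = -10, y = 16 + (0) = 16 -> consistent with the transcript
step 3: x = -10 + (8) = -2, y = 16 + (5) = 21 -> same as recorded
step 4: x = -2 + (-4) = -6, y = 21 + (2) = 23 -> exactly as logged
step 5: x = -6 + (7) = 1, y = 23 + (-2) = 21 -> exactly as logged
step 6: x = 1 + (-4) = -3, y = 21 + (0) = 21 -> confirmed correct
step 7: x = -3 + (6) = 3, y = 21 + (-8) = 13 -> no discrepancy
step 8: x = 3 + (-5) = -2, y = 13 + (-2) = 11 -> matches
step 9: x = -2 + (6) = 4, y = 11 + (5) = 16 -> no discrepancy
step 10: x = 4 + (-8) = -4, y = 16 + (-9) = 7 -> confirmed correct
step 11: x = -4 + (3) = -1, y = 7 + (-7) = 0 -> verified
step 12: x = -1 + (-2) = -3, y = 0 + (0) = 0 -> exactly as logged
step 13: x = -3 + (-7) = -10, y = 0 + (4) = 4 -> checks out
step 14: x = -10 + (-3) = -13, y = 4 + (3) = 7 -> exactly as logged
All entries verified; no error found.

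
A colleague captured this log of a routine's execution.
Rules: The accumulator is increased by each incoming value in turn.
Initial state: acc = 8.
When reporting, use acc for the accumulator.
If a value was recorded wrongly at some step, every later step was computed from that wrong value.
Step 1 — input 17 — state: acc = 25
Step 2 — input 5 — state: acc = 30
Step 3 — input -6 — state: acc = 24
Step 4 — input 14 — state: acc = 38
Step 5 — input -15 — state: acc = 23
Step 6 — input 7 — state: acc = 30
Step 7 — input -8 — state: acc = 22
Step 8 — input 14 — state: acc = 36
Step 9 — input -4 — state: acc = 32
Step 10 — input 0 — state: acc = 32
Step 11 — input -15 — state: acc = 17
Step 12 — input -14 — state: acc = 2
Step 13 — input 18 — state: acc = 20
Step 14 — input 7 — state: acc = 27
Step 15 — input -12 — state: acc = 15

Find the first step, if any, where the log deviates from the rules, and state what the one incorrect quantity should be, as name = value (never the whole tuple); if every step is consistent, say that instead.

Recomputing the run from the initial state:
step 1: acc = 25
step 2: acc = 30
step 3: acc = 24
step 4: acc = 38
step 5: acc = 23
step 6: acc = 30
step 7: acc = 22
step 8: acc = 36
step 9: acc = 32
step 10: acc = 32
step 11: acc = 17
step 12: acc = 3
step 13: acc = 21
step 14: acc = 28
step 15: acc = 16
The first disagreement with the log is at step 12, where the value should be acc = 3.

step 12, acc = 3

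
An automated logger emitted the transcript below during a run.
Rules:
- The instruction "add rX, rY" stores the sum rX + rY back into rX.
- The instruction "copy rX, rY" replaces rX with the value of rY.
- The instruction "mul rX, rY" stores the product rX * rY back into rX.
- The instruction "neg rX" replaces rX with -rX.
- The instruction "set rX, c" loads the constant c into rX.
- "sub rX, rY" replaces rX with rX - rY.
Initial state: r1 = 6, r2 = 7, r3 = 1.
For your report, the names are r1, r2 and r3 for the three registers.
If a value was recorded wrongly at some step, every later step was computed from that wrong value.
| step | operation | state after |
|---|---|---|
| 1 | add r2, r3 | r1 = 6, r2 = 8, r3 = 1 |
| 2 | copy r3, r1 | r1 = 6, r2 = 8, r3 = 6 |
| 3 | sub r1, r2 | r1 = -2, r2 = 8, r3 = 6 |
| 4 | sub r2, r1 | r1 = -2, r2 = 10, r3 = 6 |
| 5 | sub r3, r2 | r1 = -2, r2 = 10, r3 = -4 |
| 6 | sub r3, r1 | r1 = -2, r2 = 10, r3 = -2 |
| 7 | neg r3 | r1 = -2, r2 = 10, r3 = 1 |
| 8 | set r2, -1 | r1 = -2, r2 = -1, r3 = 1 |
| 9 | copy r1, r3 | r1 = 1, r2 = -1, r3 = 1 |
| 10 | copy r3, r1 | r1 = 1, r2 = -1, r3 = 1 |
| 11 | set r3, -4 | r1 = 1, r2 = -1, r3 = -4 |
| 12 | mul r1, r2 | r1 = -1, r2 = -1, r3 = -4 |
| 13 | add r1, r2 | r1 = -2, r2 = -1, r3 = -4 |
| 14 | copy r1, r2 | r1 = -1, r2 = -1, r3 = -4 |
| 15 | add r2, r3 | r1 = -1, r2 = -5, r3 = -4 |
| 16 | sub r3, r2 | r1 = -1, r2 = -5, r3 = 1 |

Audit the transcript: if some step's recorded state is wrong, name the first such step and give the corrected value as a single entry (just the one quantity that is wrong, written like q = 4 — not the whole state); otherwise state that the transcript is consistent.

Recomputing the run from the initial state:
step 1: r1 = 6, r2 = 8, r3 = 1
step 2: r1 = 6, r2 = 8, r3 = 6
step 3: r1 = -2, r2 = 8, r3 = 6
step 4: r1 = -2, r2 = 10, r3 = 6
step 5: r1 = -2, r2 = 10, r3 = -4
step 6: r1 = -2, r2 = 10, r3 = -2
step 7: r1 = -2, r2 = 10, r3 = 2
step 8: r1 = -2, r2 = -1, r3 = 2
step 9: r1 = 2, r2 = -1, r3 = 2
step 10: r1 = 2, r2 = -1, r3 = 2
step 11: r1 = 2, r2 = -1, r3 = -4
step 12: r1 = -2, r2 = -1, r3 = -4
step 13: r1 = -3, r2 = -1, r3 = -4
step 14: r1 = -1, r2 = -1, r3 = -4
step 15: r1 = -1, r2 = -5, r3 = -4
step 16: r1 = -1, r2 = -5, r3 = 1
The first disagreement with the transcript is at step 7, where the value should be r3 = 2.

step 7, r3 = 2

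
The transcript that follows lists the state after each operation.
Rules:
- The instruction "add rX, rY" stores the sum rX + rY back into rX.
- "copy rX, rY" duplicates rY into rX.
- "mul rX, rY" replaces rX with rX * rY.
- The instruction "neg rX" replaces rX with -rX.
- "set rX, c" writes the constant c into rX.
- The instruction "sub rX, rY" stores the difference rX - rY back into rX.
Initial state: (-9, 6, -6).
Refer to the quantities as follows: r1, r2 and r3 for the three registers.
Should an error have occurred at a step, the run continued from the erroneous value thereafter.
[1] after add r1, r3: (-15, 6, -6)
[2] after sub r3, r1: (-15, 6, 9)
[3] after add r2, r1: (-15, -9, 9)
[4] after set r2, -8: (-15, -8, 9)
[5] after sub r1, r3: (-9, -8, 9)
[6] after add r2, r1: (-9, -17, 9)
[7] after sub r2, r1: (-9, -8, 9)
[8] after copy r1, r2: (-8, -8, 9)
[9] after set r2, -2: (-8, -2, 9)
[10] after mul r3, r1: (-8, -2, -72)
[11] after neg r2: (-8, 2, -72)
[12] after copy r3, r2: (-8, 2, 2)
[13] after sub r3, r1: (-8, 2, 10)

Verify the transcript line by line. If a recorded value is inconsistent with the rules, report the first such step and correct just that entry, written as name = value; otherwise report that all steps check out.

step 5, r1 = -24

Recomputing the run from the initial state:
step 1: r1 = -15, r2 = 6, r3 = -6
step 2: r1 = -15, r2 = 6, r3 = 9
step 3: r1 = -15, r2 = -9, r3 = 9
step 4: r1 = -15, r2 = -8, r3 = 9
step 5: r1 = -24, r2 = -8, r3 = 9
step 6: r1 = -24, r2 = -32, r3 = 9
step 7: r1 = -24, r2 = -8, r3 = 9
step 8: r1 = -8, r2 = -8, r3 = 9
step 9: r1 = -8, r2 = -2, r3 = 9
step 10: r1 = -8, r2 = -2, r3 = -72
step 11: r1 = -8, r2 = 2, r3 = -72
step 12: r1 = -8, r2 = 2, r3 = 2
step 13: r1 = -8, r2 = 2, r3 = 10
The first disagreement with the transcript is at step 5, where the value should be r1 = -24.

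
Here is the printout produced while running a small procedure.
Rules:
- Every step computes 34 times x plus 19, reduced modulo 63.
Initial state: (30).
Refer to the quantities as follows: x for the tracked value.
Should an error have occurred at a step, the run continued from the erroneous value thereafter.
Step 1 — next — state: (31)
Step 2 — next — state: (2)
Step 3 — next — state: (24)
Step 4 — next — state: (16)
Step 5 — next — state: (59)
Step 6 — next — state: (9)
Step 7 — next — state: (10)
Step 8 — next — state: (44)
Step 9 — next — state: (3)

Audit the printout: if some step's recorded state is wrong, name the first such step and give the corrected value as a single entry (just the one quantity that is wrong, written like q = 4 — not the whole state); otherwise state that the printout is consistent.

no error

Step 1: x = (34*30 + 19) mod 63 = 31 — exactly as logged.
Step 2: x = (34*31 + 19) mod 63 = 2 — matches.
Step 3: x = (34*2 + 19) mod 63 = 24 — agrees with the printout.
Step 4: x = (34*24 + 19) mod 63 = 16 — exactly as logged.
Step 5: x = (34*16 + 19) mod 63 = 59 — consistent with the printout.
Step 6: x = (34*59 + 19) mod 63 = 9 — no discrepancy.
Step 7: x = (34*9 + 19) mod 63 = 10 — no discrepancy.
Step 8: x = (34*10 + 19) mod 63 = 44 — matches.
Step 9: x = (34*44 + 19) mod 63 = 3 — agrees with the printout.
No step deviates from the rules.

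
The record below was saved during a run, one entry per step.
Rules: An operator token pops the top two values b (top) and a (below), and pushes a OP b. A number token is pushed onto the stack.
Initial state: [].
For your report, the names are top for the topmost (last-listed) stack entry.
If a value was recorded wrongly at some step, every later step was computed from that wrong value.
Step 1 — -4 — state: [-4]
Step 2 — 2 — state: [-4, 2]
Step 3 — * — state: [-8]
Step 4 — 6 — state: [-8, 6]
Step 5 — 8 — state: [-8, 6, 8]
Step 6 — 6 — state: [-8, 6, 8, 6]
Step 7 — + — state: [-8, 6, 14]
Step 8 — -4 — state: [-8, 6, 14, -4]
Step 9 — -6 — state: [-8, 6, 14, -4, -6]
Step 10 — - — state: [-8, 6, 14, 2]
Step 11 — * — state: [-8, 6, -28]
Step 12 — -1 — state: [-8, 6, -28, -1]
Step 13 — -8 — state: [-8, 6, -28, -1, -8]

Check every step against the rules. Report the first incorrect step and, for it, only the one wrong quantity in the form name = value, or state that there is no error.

Recomputing the run from the initial state:
step 1: [-4]
step 2: [-4, 2]
step 3: [-8]
step 4: [-8, 6]
step 5: [-8, 6, 8]
step 6: [-8, 6, 8, 6]
step 7: [-8, 6, 14]
step 8: [-8, 6, 14, -4]
step 9: [-8, 6, 14, -4, -6]
step 10: [-8, 6, 14, 2]
step 11: [-8, 6, 28]
step 12: [-8, 6, 28, -1]
step 13: [-8, 6, 28, -1, -8]
The first disagreement with the record is at step 11, where the value should be top = 28.

step 11, top = 28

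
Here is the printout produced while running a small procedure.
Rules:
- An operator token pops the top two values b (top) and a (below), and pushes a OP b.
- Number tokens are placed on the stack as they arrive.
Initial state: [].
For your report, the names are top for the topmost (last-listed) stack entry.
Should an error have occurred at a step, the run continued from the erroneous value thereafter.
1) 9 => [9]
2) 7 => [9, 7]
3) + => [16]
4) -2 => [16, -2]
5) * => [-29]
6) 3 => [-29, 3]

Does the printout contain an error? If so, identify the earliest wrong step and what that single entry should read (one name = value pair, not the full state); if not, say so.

Recomputing the run from the initial state:
step 1: [9]
step 2: [9, 7]
step 3: [16]
step 4: [16, -2]
step 5: [-32]
step 6: [-32, 3]
The first disagreement with the printout is at step 5, where the value should be top = -32.

step 5, top = -32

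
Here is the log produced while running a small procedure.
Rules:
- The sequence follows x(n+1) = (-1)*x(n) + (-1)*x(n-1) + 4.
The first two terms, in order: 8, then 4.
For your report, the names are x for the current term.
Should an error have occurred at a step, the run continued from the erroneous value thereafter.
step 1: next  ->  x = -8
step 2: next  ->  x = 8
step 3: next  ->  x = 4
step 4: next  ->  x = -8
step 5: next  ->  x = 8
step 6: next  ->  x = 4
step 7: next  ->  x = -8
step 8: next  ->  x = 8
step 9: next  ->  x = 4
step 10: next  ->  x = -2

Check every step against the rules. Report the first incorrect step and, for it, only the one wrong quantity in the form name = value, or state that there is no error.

step 10, x = -8

Recomputing the run from the initial state:
step 1: x = -8
step 2: x = 8
step 3: x = 4
step 4: x = -8
step 5: x = 8
step 6: x = 4
step 7: x = -8
step 8: x = 8
step 9: x = 4
step 10: x = -8
The first disagreement with the log is at step 10, where the value should be x = -8.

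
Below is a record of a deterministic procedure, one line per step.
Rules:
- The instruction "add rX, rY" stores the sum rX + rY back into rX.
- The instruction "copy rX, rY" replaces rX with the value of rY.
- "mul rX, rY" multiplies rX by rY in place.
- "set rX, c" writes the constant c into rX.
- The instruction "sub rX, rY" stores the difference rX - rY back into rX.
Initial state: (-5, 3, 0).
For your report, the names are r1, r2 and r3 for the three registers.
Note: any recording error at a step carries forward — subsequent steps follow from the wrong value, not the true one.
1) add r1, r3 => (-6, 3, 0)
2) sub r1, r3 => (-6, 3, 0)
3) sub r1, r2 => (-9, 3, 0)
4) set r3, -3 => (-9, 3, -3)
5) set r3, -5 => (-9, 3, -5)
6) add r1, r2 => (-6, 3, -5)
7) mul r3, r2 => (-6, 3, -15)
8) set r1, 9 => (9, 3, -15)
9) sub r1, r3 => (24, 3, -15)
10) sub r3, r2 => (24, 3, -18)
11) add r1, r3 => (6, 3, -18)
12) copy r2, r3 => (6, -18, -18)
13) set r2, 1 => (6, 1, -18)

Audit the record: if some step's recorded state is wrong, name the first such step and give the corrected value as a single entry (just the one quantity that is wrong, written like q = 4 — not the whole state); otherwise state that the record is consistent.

step 1, r1 = -5

Recomputing the run from the initial state:
step 1: r1 = -5, r2 = 3, r3 = 0
step 2: r1 = -5, r2 = 3, r3 = 0
step 3: r1 = -8, r2 = 3, r3 = 0
step 4: r1 = -8, r2 = 3, r3 = -3
step 5: r1 = -8, r2 = 3, r3 = -5
step 6: r1 = -5, r2 = 3, r3 = -5
step 7: r1 = -5, r2 = 3, r3 = -15
step 8: r1 = 9, r2 = 3, r3 = -15
step 9: r1 = 24, r2 = 3, r3 = -15
step 10: r1 = 24, r2 = 3, r3 = -18
step 11: r1 = 6, r2 = 3, r3 = -18
step 12: r1 = 6, r2 = -18, r3 = -18
step 13: r1 = 6, r2 = 1, r3 = -18
The first disagreement with the record is at step 1, where the value should be r1 = -5.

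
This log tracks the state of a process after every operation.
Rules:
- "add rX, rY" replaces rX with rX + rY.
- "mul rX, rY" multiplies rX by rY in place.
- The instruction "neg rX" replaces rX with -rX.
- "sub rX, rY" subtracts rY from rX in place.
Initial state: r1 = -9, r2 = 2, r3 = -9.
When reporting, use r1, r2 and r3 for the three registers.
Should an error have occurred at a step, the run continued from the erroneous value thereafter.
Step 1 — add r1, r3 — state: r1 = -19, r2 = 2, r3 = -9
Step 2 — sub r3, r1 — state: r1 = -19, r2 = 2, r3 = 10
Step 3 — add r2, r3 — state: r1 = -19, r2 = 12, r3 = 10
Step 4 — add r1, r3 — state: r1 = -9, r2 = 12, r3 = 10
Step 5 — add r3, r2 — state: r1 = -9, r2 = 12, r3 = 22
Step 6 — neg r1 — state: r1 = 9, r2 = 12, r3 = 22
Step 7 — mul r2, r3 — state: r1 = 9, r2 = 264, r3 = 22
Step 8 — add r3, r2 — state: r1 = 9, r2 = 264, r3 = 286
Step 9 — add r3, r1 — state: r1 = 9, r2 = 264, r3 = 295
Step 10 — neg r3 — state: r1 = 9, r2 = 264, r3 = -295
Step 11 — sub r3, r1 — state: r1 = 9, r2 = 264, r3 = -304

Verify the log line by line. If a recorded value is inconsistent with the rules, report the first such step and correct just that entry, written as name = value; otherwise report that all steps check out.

Recomputing the run from the initial state:
step 1: r1 = -18, r2 = 2, r3 = -9
step 2: r1 = -18, r2 = 2, r3 = 9
step 3: r1 = -18, r2 = 11, r3 = 9
step 4: r1 = -9, r2 = 11, r3 = 9
step 5: r1 = -9, r2 = 11, r3 = 20
step 6: r1 = 9, r2 = 11, r3 = 20
step 7: r1 = 9, r2 = 220, r3 = 20
step 8: r1 = 9, r2 = 220, r3 = 240
step 9: r1 = 9, r2 = 220, r3 = 249
step 10: r1 = 9, r2 = 220, r3 = -249
step 11: r1 = 9, r2 = 220, r3 = -258
The first disagreement with the log is at step 1, where the value should be r1 = -18.

step 1, r1 = -18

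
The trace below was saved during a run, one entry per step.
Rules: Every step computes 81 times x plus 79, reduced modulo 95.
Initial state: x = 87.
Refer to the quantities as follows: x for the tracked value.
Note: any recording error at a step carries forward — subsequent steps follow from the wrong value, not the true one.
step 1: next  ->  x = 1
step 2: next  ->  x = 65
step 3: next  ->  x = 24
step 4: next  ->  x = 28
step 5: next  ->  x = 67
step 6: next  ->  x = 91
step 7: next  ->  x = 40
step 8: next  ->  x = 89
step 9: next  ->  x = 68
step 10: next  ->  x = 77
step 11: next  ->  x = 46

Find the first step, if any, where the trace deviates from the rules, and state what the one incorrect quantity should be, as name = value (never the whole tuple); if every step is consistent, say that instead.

1. x = (81*87 + 79) mod 95 = 1 (in agreement)
2. x = (81*1 + 79) mod 95 = 65 (checks out)
3. x = (81*65 + 79) mod 95 = 24 (no discrepancy)
4. x = (81*24 + 79) mod 95 = 28 (in agreement)
5. x = (81*28 + 79) mod 95 = 67 (in agreement)
6. x = (81*67 + 79) mod 95 = 91 (consistent with the trace)
7. x = (81*91 + 79) mod 95 = 40 (consistent with the trace)
8. x = (81*40 + 79) mod 95 = 89 (agrees with the trace)
9. x = (81*89 + 79) mod 95 = 68 (matches)
10. x = (81*68 + 79) mod 95 = 77 (consistent with the trace)
11. x = (81*77 + 79) mod 95 = 46 (verified)
Each recorded entry agrees with the recomputation.

no error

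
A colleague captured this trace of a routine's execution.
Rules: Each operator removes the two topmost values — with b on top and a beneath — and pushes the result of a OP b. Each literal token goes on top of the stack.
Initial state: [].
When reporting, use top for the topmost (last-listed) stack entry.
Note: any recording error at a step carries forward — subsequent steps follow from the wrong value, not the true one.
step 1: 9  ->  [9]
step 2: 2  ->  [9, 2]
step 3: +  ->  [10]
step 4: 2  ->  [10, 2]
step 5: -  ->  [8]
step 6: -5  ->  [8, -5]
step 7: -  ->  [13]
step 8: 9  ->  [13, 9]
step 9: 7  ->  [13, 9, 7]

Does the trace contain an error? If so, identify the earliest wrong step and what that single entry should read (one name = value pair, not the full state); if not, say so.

step 3, top = 11

Recomputing the run from the initial state:
step 1: [9]
step 2: [9, 2]
step 3: [11]
step 4: [11, 2]
step 5: [9]
step 6: [9, -5]
step 7: [14]
step 8: [14, 9]
step 9: [14, 9, 7]
The first disagreement with the trace is at step 3, where the value should be top = 11.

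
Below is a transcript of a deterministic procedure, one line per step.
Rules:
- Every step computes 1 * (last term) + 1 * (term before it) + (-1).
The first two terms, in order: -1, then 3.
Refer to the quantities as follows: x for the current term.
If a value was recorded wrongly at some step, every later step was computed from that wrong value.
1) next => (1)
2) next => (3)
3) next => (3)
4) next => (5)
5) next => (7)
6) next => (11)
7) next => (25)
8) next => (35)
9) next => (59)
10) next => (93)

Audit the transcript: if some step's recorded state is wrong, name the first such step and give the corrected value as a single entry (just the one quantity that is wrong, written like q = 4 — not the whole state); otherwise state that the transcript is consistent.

step 7, x = 17

Recomputing the run from the initial state:
step 1: x = 1
step 2: x = 3
step 3: x = 3
step 4: x = 5
step 5: x = 7
step 6: x = 11
step 7: x = 17
step 8: x = 27
step 9: x = 43
step 10: x = 69
The first disagreement with the transcript is at step 7, where the value should be x = 17.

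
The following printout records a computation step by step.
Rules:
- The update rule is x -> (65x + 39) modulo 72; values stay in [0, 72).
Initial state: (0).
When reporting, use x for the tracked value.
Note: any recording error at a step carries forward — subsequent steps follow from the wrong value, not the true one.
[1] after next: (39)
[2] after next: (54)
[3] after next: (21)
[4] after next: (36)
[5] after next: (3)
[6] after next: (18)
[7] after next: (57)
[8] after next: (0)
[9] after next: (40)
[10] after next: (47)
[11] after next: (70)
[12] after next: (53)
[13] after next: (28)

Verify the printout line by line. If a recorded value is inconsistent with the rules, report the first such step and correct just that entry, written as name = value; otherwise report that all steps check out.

step 9, x = 39

step 1: x = (65*0 + 39) mod 72 = 39 -> confirmed correct
step 2: x = (65*39 + 39) mod 72 = 54 -> agrees with the printout
step 3: x = (65*54 + 39) mod 72 = 21 -> exactly as logged
step 4: x = (65*21 + 39) mod 72 = 36 -> in agreement
step 5: x = (65*36 + 39) mod 72 = 3 -> same as recorded
step 6: x = (65*3 + 39) mod 72 = 18 -> no discrepancy
step 7: x = (65*18 + 39) mod 72 = 57 -> confirmed correct
step 8: x = (65*57 + 39) mod 72 = 0 -> checks out
step 9: x = (65*0 + 39) mod 72 = 39 -> this is not what the printout shows
First deviation found at step 9; the corrected entry is x = 39.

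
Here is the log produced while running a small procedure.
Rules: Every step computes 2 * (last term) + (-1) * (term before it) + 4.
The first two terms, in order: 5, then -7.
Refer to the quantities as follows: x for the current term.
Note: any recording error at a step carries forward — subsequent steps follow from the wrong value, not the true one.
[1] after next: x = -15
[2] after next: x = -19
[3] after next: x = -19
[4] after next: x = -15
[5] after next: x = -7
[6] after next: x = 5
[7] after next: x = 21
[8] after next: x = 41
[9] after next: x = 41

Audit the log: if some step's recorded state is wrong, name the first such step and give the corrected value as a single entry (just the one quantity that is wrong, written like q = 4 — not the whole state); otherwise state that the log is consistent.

step 1: x = 2*(-7) + (-1)*(5) + (4) = -15 -> confirmed correct
step 2: x = 2*(-15) + (-1)*(-7) + (4) = -19 -> matches
step 3: x = 2*(-19) + (-1)*(-15) + (4) = -19 -> verified
step 4: x = 2*(-19) + (-1)*(-19) + (4) = -15 -> matches
step 5: x = 2*(-15) + (-1)*(-19) + (4) = -7 -> checks out
step 6: x = 2*(-7) + (-1)*(-15) + (4) = 5 -> consistent with the log
step 7: x = 2*(5) + (-1)*(-7) + (4) = 21 -> matches
step 8: x = 2*(21) + (-1)*(5) + (4) = 41 -> verified
step 9: x = 2*(41) + (-1)*(21) + (4) = 65 -> first mismatch against the log
That makes step 9 the first incorrect line — x = 65 is what it should show.

step 9, x = 65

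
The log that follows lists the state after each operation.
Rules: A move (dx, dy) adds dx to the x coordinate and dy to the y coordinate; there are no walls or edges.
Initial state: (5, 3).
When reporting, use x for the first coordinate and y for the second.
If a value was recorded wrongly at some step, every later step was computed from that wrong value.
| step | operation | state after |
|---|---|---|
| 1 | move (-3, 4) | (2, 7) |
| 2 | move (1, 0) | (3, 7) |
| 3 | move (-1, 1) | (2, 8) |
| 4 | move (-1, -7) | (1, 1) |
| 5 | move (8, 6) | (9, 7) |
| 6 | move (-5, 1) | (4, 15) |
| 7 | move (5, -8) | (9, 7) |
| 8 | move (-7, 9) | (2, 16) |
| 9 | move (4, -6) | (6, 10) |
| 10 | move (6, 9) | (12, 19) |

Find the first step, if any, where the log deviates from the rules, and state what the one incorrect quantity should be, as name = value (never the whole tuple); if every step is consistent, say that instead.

Recomputing the run from the initial state:
step 1: x = 2, y = 7
step 2: x = 3, y = 7
step 3: x = 2, y = 8
step 4: x = 1, y = 1
step 5: x = 9, y = 7
step 6: x = 4, y = 8
step 7: x = 9, y = 0
step 8: x = 2, y = 9
step 9: x = 6, y = 3
step 10: x = 12, y = 12
The first disagreement with the log is at step 6, where the value should be y = 8.

step 6, y = 8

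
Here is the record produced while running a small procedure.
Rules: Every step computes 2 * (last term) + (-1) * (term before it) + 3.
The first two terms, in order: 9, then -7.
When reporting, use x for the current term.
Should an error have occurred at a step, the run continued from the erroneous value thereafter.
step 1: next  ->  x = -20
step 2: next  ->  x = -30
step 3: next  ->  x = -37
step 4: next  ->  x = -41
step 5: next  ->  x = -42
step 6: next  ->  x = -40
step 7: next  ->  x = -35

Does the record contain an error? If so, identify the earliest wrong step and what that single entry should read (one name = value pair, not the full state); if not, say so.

no error

1. x = 2*(-7) + (-1)*(9) + (3) = -20 (checks out)
2. x = 2*(-20) + (-1)*(-7) + (3) = -30 (consistent with the record)
3. x = 2*(-30) + (-1)*(-20) + (3) = -37 (consistent with the record)
4. x = 2*(-37) + (-1)*(-30) + (3) = -41 (checks out)
5. x = 2*(-41) + (-1)*(-37) + (3) = -42 (same as recorded)
6. x = 2*(-42) + (-1)*(-41) + (3) = -40 (verified)
7. x = 2*(-40) + (-1)*(-42) + (3) = -35 (confirmed correct)
No step deviates from the rules.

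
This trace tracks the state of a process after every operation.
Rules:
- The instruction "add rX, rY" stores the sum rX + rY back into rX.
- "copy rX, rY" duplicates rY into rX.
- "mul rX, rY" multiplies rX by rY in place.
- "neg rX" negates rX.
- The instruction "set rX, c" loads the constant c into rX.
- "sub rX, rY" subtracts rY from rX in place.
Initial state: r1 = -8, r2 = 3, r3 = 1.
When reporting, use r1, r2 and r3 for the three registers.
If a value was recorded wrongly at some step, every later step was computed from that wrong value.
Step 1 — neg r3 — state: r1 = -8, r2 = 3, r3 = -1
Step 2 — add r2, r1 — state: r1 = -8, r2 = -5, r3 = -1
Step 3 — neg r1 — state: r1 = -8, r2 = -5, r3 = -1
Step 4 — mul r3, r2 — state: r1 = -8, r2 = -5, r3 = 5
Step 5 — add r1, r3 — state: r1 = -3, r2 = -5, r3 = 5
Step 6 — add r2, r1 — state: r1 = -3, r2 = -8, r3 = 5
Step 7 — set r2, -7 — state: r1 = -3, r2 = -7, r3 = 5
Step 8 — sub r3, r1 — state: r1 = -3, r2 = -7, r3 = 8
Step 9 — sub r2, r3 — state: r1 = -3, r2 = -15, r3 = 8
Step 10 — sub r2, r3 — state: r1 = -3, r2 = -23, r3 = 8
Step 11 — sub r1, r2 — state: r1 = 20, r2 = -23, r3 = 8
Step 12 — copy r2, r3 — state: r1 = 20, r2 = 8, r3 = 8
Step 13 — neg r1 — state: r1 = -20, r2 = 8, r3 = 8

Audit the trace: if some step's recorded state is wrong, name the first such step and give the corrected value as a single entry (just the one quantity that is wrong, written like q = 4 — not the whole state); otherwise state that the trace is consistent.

1. r3 = -(1) = -1 (matches)
2. r2 = 3 + -8 = -5 (exactly as logged)
3. r1 = -(-8) = 8 (the recorded entry deviates here)
Conclusion: step 3 carries the first error; the entry should be r1 = 8.

step 3, r1 = 8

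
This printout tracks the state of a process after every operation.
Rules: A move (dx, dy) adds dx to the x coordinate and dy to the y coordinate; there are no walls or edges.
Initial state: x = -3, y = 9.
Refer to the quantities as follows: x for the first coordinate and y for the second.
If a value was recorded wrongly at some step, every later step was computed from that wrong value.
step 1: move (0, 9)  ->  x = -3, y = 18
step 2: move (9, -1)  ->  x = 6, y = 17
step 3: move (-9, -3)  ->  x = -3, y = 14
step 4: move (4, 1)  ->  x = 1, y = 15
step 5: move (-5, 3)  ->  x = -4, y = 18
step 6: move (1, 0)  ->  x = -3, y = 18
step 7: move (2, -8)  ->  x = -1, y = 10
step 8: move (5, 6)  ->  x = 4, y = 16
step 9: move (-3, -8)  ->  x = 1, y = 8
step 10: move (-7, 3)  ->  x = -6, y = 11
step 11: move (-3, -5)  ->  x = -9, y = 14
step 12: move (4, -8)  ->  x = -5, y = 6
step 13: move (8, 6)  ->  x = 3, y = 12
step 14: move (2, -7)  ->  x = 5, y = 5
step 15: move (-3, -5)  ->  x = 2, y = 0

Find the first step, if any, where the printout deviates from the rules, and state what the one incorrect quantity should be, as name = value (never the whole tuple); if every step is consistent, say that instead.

step 1: x = -3 + (0) = -3, y = 9 + (9) = 18 -> consistent with the printout
step 2: x = -3 + (9) = 6, y = 18 + (-1) = 17 -> confirmed correct
step 3: x = 6 + (-9) = -3, y = 17 + (-3) = 14 -> exactly as logged
step 4: x = -3 + (4) = 1, y = 14 + (1) = 15 -> verified
step 5: x = 1 + (-5) = -4, y = 15 + (3) = 18 -> exactly as logged
step 6: x = -4 + (1) = -3, y = 18 + (0) = 18 -> same as recorded
step 7: x = -3 + (2) = -1, y = 18 + (-8) = 10 -> checks out
step 8: x = -1 + (5) = 4, y = 10 + (6) = 16 -> confirmed correct
step 9: x = 4 + (-3) = 1, y = 16 + (-8) = 8 -> in agreement
step 10: x = 1 + (-7) = -6, y = 8 + (3) = 11 -> no discrepancy
step 11: x = -6 + (-3) = -9, y = 11 + (-5) = 6 -> the entry is off here
That makes step 11 the first incorrect line — y = 6 is what it should show.

step 11, y = 6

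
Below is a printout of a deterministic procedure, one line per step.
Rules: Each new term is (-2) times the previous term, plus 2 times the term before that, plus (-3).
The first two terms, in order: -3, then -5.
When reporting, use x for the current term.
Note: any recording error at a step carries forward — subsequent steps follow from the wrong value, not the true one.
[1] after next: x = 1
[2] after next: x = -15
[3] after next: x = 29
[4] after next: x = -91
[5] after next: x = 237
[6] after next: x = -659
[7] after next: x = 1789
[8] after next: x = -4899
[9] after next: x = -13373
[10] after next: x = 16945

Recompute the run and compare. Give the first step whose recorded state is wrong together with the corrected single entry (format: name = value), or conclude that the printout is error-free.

step 1: x = -2*(-5) + (2)*(-3) + (-3) = 1 -> same as recorded
step 2: x = -2*(1) + (2)*(-5) + (-3) = -15 -> confirmed correct
step 3: x = -2*(-15) + (2)*(1) + (-3) = 29 -> consistent with the printout
step 4: x = -2*(29) + (2)*(-15) + (-3) = -91 -> consistent with the printout
step 5: x = -2*(-91) + (2)*(29) + (-3) = 237 -> confirmed correct
step 6: x = -2*(237) + (2)*(-91) + (-3) = -659 -> exactly as logged
step 7: x = -2*(-659) + (2)*(237) + (-3) = 1789 -> verified
step 8: x = -2*(1789) + (2)*(-659) + (-3) = -4899 -> checks out
step 9: x = -2*(-4899) + (2)*(1789) + (-3) = 13373 -> first mismatch against the printout
That makes step 9 the first incorrect line — x = 13373 is what it should show.

step 9, x = 13373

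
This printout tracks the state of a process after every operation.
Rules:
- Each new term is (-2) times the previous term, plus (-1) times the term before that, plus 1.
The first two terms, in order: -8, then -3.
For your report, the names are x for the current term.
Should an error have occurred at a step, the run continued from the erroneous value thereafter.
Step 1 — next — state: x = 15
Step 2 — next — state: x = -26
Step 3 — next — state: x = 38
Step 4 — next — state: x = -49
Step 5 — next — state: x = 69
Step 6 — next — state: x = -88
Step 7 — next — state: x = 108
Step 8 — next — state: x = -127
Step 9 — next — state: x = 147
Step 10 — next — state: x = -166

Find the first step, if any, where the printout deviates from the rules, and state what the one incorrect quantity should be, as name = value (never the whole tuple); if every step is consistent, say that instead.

step 1: x = -2*(-3) + (-1)*(-8) + (1) = 15 -> matches
step 2: x = -2*(15) + (-1)*(-3) + (1) = -26 -> exactly as logged
step 3: x = -2*(-26) + (-1)*(15) + (1) = 38 -> matches
step 4: x = -2*(38) + (-1)*(-26) + (1) = -49 -> in agreement
step 5: x = -2*(-49) + (-1)*(38) + (1) = 61 -> the printout disagrees here
The audit stops at step 5: the recorded entry is wrong and should be x = 61.

step 5, x = 61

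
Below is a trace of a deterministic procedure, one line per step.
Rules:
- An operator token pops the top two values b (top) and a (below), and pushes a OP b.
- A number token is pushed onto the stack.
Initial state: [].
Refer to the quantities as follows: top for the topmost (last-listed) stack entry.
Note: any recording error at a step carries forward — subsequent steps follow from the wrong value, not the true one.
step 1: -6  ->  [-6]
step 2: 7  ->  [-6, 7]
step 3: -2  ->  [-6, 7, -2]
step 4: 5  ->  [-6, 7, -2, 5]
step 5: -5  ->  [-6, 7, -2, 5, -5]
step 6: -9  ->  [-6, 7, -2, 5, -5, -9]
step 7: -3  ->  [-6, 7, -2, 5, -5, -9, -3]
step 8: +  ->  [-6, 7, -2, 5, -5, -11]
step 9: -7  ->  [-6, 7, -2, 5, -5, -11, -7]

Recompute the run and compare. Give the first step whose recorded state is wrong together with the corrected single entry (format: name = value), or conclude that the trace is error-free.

step 8, top = -12

Recomputing the run from the initial state:
step 1: [-6]
step 2: [-6, 7]
step 3: [-6, 7, -2]
step 4: [-6, 7, -2, 5]
step 5: [-6, 7, -2, 5, -5]
step 6: [-6, 7, -2, 5, -5, -9]
step 7: [-6, 7, -2, 5, -5, -9, -3]
step 8: [-6, 7, -2, 5, -5, -12]
step 9: [-6, 7, -2, 5, -5, -12, -7]
The first disagreement with the trace is at step 8, where the value should be top = -12.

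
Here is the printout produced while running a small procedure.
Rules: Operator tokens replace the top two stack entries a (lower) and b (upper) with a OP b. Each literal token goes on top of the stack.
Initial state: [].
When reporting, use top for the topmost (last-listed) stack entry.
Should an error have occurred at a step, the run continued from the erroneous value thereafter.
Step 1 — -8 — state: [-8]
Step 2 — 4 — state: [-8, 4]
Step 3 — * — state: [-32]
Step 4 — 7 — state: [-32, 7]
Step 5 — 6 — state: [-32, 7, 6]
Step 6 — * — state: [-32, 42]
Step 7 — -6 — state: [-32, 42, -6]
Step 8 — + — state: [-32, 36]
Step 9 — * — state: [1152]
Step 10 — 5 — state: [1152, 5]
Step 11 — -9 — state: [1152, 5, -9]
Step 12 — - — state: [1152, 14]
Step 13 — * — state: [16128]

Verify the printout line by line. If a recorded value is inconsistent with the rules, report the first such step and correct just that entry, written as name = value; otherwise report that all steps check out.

step 9, top = -1152

Recomputing the run from the initial state:
step 1: [-8]
step 2: [-8, 4]
step 3: [-32]
step 4: [-32, 7]
step 5: [-32, 7, 6]
step 6: [-32, 42]
step 7: [-32, 42, -6]
step 8: [-32, 36]
step 9: [-1152]
step 10: [-1152, 5]
step 11: [-1152, 5, -9]
step 12: [-1152, 14]
step 13: [-16128]
The first disagreement with the printout is at step 9, where the value should be top = -1152.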